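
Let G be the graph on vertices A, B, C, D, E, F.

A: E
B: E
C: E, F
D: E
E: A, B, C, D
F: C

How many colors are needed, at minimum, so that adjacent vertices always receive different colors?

2

B and E are adjacent, so at least 2 colors are needed.
2 colors suffice: color red → {E, F}; color blue → {A, B, C, D}. Each edge has distinct colors on its endpoints.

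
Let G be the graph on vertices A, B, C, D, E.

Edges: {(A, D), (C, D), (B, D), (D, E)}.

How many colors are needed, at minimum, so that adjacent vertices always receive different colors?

A and D are adjacent, so at least 2 colors are needed.
One proper 2-coloring: A=2, B=2, C=2, D=1, E=2. Every edge joins two different colors.

2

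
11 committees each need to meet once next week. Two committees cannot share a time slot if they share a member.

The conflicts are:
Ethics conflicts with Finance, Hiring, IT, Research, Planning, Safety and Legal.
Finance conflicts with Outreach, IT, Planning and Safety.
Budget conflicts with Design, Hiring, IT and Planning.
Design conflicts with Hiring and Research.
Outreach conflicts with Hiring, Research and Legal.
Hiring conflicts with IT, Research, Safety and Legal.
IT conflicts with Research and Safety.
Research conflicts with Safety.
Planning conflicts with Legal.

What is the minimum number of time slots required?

Ethics, Hiring, IT, Research, Safety all conflict with each other, so at least 5 time slots are needed.
Using 5 time slots: Ethics=2, Finance=1, Budget=2, Design=3, Outreach=2, Hiring=1, IT=3, Research=4, Planning=3, Safety=5, Legal=4. Each listed conflict is separated.

5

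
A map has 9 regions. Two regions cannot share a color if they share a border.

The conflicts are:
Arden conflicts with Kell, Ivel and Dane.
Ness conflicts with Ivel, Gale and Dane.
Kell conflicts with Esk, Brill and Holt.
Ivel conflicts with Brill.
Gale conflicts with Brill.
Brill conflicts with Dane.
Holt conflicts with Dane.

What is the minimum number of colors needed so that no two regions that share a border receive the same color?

Ness and Dane conflict, so at least 2 colors are needed.
2 colors suffice: color 1 → {Kell, Ivel, Gale, Dane}; color 2 → {Arden, Ness, Esk, Brill, Holt}. No two conflicting regions share a color.

2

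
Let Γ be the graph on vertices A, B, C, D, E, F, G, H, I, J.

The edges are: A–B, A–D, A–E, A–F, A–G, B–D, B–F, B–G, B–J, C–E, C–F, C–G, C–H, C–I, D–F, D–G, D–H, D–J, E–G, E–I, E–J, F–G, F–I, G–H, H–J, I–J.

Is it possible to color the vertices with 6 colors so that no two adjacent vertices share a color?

Yes

The chromatic number is 5. A, B, D, F, G form a clique, so at least 5 colors are needed.
5 colors suffice: color red → {G, J}; color blue → {D, E}; color green → {F, H}; color yellow → {B, C}; color purple → {A, I}.
Since 6 ≥ 5, a proper 6-coloring certainly exists.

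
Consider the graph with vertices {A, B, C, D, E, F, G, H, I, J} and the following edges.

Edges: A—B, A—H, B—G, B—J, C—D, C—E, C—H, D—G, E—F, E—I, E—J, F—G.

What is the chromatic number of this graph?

The cycle D-C-E-F-G-D has odd length 5, so it cannot be 2-colored; at least 3 colors are needed.
3 colors suffice: A=1, B=2, C=2, D=3, E=1, F=2, G=1, H=3, I=2, J=3. No two adjacent vertices share a color.

3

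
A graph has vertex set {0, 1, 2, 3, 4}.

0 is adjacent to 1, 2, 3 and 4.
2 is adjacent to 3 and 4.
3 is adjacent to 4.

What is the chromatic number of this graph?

4

0, 2, 3, 4 are mutually adjacent (a clique of size 4), so at least 4 colors are needed.
One proper 4-coloring: 0=red, 1=blue, 2=green, 3=blue, 4=yellow. Every edge joins two different colors.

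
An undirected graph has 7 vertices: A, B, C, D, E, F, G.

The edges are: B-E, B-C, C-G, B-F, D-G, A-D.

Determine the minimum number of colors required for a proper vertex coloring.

2

A and D are adjacent, so at least 2 colors are needed.
2 colors suffice: color 1 → {A, B, G}; color 2 → {C, D, E, F}. Each edge has distinct colors on its endpoints.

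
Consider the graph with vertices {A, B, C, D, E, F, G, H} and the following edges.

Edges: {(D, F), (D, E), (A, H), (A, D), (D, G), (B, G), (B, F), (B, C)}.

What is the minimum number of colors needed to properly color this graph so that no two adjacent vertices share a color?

2

B and F are adjacent, so at least 2 colors are needed.
2 colors suffice: color red → {B, D, H}; color blue → {A, C, E, F, G}. Each edge has distinct colors on its endpoints.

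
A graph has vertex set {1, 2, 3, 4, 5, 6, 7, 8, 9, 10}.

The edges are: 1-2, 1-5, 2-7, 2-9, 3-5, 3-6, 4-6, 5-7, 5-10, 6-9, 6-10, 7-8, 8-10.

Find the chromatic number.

2

4 and 6 are adjacent, so at least 2 colors are needed.
2 colors suffice: color red → {2, 5, 6, 8}; color blue → {1, 3, 4, 7, 9, 10}. No two adjacent vertices share a color.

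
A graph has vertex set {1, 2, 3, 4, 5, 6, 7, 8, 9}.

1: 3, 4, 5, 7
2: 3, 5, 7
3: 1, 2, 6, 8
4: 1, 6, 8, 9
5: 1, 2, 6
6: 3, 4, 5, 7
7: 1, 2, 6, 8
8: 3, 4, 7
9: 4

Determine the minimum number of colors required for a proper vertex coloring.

2

4 and 8 are adjacent, so at least 2 colors are needed.
One proper 2-coloring: 1=red, 2=red, 3=blue, 4=blue, 5=blue, 6=red, 7=blue, 8=red, 9=red. No two adjacent vertices share a color.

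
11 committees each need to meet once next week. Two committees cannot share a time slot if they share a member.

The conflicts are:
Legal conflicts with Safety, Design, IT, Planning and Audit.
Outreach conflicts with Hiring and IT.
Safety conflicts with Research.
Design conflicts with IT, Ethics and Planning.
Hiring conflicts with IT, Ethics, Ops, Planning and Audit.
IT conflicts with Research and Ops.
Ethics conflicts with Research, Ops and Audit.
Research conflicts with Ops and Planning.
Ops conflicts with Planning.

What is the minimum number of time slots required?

3

Hiring, Ops, Planning pairwise conflict, so at least 3 time slots are needed.
3 time slots suffice: time slot 1 → {Legal, Hiring, Research}; time slot 2 → {Safety, IT, Ethics, Planning}; time slot 3 → {Outreach, Design, Ops, Audit}. Every pair that conflicts lands in different time slots.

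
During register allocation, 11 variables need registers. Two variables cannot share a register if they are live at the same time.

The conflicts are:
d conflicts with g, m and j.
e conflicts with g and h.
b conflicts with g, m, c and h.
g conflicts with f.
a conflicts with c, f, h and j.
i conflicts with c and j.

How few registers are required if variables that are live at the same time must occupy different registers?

3

The cycle f-g-e-h-a-f has odd length 5, so it cannot be 2-colored; at least 3 registers are needed.
3 registers suffice: register 1 → {d, e, b, a, i}; register 2 → {g, m, c, h, j}; register 3 → {f}. Each listed conflict is separated.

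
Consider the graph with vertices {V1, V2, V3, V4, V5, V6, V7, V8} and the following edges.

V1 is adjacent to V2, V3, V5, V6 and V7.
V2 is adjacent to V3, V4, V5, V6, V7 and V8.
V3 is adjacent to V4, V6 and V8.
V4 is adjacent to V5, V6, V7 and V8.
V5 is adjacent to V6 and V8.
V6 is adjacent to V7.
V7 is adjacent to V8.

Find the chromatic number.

4

V1, V2, V6, V7 are pairwise adjacent (a clique of size 4), so at least 4 colors are needed.
4 colors suffice: V1=3, V2=1, V3=4, V4=3, V5=4, V6=2, V7=4, V8=2. No two adjacent vertices share a color.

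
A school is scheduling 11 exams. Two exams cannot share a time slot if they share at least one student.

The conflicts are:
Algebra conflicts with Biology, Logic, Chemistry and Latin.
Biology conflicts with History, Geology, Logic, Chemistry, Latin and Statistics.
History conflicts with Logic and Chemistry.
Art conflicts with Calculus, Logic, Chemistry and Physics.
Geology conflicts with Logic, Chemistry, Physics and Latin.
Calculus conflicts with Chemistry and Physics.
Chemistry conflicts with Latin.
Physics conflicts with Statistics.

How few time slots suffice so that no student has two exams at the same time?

4

Biology, Geology, Chemistry, Latin all conflict with each other, so at least 4 time slots are needed.
4 time slots suffice: time slot 1 → {Biology, Physics}; time slot 2 → {Logic, Chemistry, Statistics}; time slot 3 → {Algebra, History, Art, Geology}; time slot 4 → {Calculus, Latin}. Each listed conflict is separated.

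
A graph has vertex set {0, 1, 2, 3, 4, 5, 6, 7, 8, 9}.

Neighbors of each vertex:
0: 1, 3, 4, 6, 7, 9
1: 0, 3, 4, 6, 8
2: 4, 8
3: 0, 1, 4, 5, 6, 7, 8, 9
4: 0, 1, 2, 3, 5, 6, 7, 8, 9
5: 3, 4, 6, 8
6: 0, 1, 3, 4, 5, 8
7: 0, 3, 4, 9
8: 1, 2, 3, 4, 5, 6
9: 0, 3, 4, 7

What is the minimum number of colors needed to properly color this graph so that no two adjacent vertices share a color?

0, 3, 4, 7, 9 are mutually adjacent (a clique of size 5), so at least 5 colors are needed.
5 colors suffice: color red → {4}; color blue → {2, 3}; color green → {0, 8}; color yellow → {6, 7}; color purple → {1, 5, 9}. No two adjacent vertices share a color.

5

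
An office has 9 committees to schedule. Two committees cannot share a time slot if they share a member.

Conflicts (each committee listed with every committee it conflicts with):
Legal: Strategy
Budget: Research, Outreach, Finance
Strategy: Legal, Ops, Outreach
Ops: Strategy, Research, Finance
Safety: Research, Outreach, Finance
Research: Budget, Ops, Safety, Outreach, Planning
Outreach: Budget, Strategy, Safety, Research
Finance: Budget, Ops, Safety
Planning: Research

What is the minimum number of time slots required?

Safety, Research, Outreach are mutually in conflict, so at least 3 time slots are needed.
3 time slots suffice: time slot 1 → {Strategy, Research, Finance}; time slot 2 → {Legal, Ops, Outreach, Planning}; time slot 3 → {Budget, Safety}. Each listed conflict is separated.

3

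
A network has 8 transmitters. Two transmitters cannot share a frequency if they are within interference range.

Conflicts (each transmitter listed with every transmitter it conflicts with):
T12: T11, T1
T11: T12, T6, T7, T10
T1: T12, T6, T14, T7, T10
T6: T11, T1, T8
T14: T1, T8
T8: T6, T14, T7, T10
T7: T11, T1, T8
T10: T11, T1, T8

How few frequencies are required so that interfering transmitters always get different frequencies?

T8 and T7 conflict, so at least 2 frequencies are needed.
Using 2 frequencies: T12=2, T11=1, T1=1, T6=2, T14=2, T8=1, T7=2, T10=2. Every pair that conflicts lands in different frequencies.

2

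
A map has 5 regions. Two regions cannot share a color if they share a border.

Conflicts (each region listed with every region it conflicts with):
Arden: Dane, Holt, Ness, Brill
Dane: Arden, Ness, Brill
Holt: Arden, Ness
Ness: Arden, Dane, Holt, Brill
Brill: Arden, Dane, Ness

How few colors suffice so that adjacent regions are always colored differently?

4

Arden, Dane, Ness, Brill all conflict with each other, so at least 4 colors are needed.
One proper 4-coloring: Arden=2, Dane=4, Holt=3, Ness=1, Brill=3. Every pair that conflicts lands in different colors.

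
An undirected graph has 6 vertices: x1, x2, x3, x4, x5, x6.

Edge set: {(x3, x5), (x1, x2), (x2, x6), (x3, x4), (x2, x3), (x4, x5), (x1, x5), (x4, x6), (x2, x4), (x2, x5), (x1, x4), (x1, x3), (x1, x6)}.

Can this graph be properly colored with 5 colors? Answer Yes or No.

Yes

The chromatic number is 5. x1, x2, x3, x4, x5 are pairwise adjacent (a clique of size 5), so at least 5 colors are needed.
A valid assignment using 5 colors: x1=3, x2=2, x3=5, x4=1, x5=4, x6=4.
That is already a proper 5-coloring.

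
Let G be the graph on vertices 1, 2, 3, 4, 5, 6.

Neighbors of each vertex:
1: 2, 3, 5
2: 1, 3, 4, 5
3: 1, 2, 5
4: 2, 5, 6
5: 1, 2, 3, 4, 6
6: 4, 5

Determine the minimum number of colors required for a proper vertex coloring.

1, 2, 3, 5 are pairwise adjacent (a clique of size 4), so at least 4 colors are needed.
4 colors suffice: color red → {5}; color blue → {2, 6}; color green → {1, 4}; color yellow → {3}. Each edge has distinct colors on its endpoints.

4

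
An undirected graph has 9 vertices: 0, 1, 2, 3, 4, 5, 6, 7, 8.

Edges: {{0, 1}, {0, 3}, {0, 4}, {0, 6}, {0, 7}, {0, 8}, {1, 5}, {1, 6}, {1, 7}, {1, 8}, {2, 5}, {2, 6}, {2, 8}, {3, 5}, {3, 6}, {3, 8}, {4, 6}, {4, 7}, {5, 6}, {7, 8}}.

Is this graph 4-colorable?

The chromatic number is 4. 0, 1, 7, 8 are mutually adjacent (a clique of size 4), so at least 4 colors are needed.
4 colors suffice: color red → {0, 5}; color blue → {6, 8}; color green → {1, 2, 3, 4}; color yellow → {7}.
That is already a proper 4-coloring.

Yes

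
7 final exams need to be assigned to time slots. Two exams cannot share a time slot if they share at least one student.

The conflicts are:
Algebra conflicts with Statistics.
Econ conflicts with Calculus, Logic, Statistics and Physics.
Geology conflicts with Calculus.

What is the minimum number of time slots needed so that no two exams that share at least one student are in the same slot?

2

Econ and Calculus conflict, so at least 2 time slots are needed.
A valid assignment using 2 time slots: Algebra=1, Econ=1, Geology=1, Calculus=2, Logic=2, Statistics=2, Physics=2. Each listed conflict is separated.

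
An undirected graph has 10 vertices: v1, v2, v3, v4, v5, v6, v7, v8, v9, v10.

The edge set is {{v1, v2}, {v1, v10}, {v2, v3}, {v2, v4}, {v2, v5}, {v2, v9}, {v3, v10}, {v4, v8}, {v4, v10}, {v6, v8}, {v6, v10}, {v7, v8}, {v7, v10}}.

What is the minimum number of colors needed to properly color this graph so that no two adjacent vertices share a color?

v4 and v10 are adjacent, so at least 2 colors are needed.
One proper 2-coloring: v1=blue, v2=red, v3=blue, v4=blue, v5=blue, v6=blue, v7=blue, v8=red, v9=blue, v10=red. Each edge has distinct colors on its endpoints.

2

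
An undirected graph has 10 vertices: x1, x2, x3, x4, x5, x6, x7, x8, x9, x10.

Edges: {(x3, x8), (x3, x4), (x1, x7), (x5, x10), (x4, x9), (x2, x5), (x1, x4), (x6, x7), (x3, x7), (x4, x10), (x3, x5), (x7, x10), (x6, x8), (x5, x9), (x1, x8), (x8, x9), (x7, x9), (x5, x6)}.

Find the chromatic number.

2

x6 and x8 are adjacent, so at least 2 colors are needed.
2 colors suffice: color 1 → {x4, x5, x7, x8}; color 2 → {x1, x2, x3, x6, x9, x10}. No two adjacent vertices share a color.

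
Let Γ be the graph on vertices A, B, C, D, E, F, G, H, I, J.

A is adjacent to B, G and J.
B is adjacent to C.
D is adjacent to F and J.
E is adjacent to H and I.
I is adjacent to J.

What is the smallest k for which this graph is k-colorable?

D and J are adjacent, so at least 2 colors are needed.
A valid assignment using 2 colors: A=red, B=blue, C=red, D=red, E=blue, F=blue, G=blue, H=red, I=red, J=blue. Each edge has distinct colors on its endpoints.

2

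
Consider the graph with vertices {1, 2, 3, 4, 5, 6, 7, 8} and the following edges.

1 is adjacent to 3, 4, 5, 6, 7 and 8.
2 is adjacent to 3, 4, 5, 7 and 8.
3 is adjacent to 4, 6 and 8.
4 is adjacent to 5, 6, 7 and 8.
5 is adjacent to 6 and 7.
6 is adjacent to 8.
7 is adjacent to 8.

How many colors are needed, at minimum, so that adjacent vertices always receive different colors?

1, 3, 4, 6, 8 form a clique, so at least 5 colors are needed.
A valid assignment using 5 colors: 1=b, 2=b, 3=d, 4=a, 5=c, 6=e, 7=d, 8=c. Each edge has distinct colors on its endpoints.

5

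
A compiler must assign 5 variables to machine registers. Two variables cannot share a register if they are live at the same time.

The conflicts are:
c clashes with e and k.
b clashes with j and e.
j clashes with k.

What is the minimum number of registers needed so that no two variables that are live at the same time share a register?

3

The cycle e-c-k-j-b-e has odd length 5, so it cannot be 2-colored; at least 3 registers are needed.
3 registers suffice: register 1 → {b, k}; register 2 → {c, j}; register 3 → {e}. Every pair that conflicts lands in different registers.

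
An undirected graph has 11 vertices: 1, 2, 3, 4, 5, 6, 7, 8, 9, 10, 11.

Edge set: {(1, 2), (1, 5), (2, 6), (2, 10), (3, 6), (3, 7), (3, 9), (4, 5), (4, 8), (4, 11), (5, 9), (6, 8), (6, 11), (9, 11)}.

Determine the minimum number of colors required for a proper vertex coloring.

2

4 and 5 are adjacent, so at least 2 colors are needed.
2 colors suffice: color a → {1, 4, 6, 7, 9, 10}; color b → {2, 3, 5, 8, 11}. Every edge joins two different colors.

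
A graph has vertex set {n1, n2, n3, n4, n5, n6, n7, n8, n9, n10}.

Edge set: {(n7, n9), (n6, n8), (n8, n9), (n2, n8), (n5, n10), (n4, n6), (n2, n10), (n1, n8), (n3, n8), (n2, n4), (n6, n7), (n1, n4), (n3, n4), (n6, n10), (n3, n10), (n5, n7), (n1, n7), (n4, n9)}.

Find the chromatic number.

2

n2 and n4 are adjacent, so at least 2 colors are needed.
2 colors suffice: n1=2, n2=2, n3=2, n4=1, n5=2, n6=2, n7=1, n8=1, n9=2, n10=1. Every edge joins two different colors.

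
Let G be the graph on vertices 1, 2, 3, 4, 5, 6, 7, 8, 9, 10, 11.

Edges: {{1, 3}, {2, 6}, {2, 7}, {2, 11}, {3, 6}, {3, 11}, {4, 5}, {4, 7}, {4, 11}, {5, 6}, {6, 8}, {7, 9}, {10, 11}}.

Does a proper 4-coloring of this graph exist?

Yes

The chromatic number is 3. The cycle 5-6-3-11-4-5 has odd length 5, so it cannot be 2-colored; at least 3 colors are needed.
3 colors suffice: 1=red, 2=blue, 3=blue, 4=blue, 5=green, 6=red, 7=red, 8=blue, 9=blue, 10=blue, 11=red.
Since 4 ≥ 3, a proper 4-coloring certainly exists.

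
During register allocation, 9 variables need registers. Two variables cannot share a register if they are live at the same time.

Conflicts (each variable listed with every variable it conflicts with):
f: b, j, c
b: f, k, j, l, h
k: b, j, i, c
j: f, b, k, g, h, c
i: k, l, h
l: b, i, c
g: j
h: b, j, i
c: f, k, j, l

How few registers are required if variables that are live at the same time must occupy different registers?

k, j, c pairwise conflict, so at least 3 registers are needed.
Using 3 registers: f=3, b=2, k=3, j=1, i=2, l=1, g=2, h=3, c=2. Every pair that conflicts lands in different registers.

3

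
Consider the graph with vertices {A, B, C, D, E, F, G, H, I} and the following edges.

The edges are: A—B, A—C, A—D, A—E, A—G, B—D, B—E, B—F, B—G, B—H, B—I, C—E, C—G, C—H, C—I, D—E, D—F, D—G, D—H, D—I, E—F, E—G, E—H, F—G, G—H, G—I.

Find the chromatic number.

5

B, D, E, G, H form a clique, so at least 5 colors are needed.
5 colors suffice: color 1 → {G}; color 2 → {E, I}; color 3 → {C, D}; color 4 → {B}; color 5 → {A, F, H}. No two adjacent vertices share a color.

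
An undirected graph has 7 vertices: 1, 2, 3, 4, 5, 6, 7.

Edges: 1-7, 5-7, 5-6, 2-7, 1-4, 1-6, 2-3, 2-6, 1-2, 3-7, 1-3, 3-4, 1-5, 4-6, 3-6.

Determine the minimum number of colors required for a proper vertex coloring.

4

1, 3, 4, 6 are mutually adjacent (a clique of size 4), so at least 4 colors are needed.
One proper 4-coloring: 1=a, 2=d, 3=c, 4=d, 5=c, 6=b, 7=b. Every edge joins two different colors.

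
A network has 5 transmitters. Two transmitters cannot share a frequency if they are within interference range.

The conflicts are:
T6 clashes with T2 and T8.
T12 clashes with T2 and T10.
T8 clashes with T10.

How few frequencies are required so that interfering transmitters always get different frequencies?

3

The cycle T10-T8-T6-T2-T12-T10 has odd length 5, so it cannot be 2-colored; at least 3 frequencies are needed.
A valid assignment using 3 frequencies: T6=1, T12=3, T2=2, T8=2, T10=1. Every pair that conflicts lands in different frequencies.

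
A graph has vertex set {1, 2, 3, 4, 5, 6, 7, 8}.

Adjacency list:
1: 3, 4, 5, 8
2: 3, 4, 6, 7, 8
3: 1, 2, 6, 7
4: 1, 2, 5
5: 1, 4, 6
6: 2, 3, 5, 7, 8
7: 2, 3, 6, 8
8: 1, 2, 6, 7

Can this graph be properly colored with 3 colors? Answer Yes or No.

No

2, 6, 7, 8 are mutually adjacent (a clique of size 4), so at least 4 colors are needed.
So 3 colors are not enough.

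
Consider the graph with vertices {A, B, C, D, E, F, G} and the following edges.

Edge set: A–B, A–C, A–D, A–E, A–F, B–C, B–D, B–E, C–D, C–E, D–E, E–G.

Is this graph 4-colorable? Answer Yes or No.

A, B, C, D, E are pairwise adjacent (a clique of size 5), so at least 5 colors are needed.
So 4 colors are not enough.

No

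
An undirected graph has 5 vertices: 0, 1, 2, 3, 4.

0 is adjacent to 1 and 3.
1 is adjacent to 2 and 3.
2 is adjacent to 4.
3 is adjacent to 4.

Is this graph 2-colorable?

No

0, 1, 3 are pairwise adjacent, so at least 3 colors are needed.
So 2 colors are not enough.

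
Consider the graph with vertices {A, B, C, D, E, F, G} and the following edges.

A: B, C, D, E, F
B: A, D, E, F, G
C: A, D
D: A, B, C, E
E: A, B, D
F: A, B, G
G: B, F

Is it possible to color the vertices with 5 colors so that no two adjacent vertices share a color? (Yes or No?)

Yes

The chromatic number is 4. A, B, D, E form a clique, so at least 4 colors are needed.
4 colors suffice: color 1 → {A, G}; color 2 → {B, C}; color 3 → {D, F}; color 4 → {E}.
Since 5 ≥ 4, a proper 5-coloring certainly exists.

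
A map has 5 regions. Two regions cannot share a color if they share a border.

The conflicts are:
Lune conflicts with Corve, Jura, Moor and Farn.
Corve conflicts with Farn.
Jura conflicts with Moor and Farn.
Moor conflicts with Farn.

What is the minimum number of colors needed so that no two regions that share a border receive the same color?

4

Lune, Jura, Moor, Farn are mutually in conflict, so at least 4 colors are needed.
4 colors suffice: color 1 → {Farn}; color 2 → {Lune}; color 3 → {Corve, Jura}; color 4 → {Moor}. Each listed conflict is separated.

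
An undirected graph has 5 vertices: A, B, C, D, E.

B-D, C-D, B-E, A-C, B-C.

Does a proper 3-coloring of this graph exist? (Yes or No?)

The chromatic number is 3. B, C, D are mutually adjacent, so at least 3 colors are needed.
3 colors suffice: color 1 → {A, B}; color 2 → {C, E}; color 3 → {D}.
That is already a proper 3-coloring.

Yes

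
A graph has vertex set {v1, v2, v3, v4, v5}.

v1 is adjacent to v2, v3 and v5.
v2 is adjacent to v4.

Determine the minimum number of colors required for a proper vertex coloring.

v2 and v4 are adjacent, so at least 2 colors are needed.
One proper 2-coloring: v1=1, v2=2, v3=2, v4=1, v5=2. Every edge joins two different colors.

2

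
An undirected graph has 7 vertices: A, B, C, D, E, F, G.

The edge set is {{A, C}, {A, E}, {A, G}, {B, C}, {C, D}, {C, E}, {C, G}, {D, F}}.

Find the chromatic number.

3

A, C, E are mutually adjacent, so at least 3 colors are needed.
3 colors suffice: A=2, B=2, C=1, D=2, E=3, F=1, G=3. Each edge has distinct colors on its endpoints.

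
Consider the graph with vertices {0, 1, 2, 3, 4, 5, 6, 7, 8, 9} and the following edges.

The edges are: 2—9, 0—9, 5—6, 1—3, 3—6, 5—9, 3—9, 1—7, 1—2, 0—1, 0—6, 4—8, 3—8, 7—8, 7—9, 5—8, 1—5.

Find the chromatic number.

2

5 and 8 are adjacent, so at least 2 colors are needed.
2 colors suffice: color a → {1, 6, 8, 9}; color b → {0, 2, 3, 4, 5, 7}. Each edge has distinct colors on its endpoints.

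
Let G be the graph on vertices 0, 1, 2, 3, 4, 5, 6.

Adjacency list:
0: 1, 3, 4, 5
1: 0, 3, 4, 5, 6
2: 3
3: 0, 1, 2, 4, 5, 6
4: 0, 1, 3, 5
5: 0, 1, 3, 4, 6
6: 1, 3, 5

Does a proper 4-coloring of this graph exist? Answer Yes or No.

No

0, 1, 3, 4, 5 are mutually adjacent (a clique of size 5), so at least 5 colors are needed.
So 4 colors are not enough.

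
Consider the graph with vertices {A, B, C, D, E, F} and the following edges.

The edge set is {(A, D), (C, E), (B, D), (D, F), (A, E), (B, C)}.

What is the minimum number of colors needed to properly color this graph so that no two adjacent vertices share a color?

3

The cycle E-A-D-B-C-E has odd length 5, so it cannot be 2-colored; at least 3 colors are needed.
3 colors suffice: color 1 → {D, E}; color 2 → {A, C, F}; color 3 → {B}. Each edge has distinct colors on its endpoints.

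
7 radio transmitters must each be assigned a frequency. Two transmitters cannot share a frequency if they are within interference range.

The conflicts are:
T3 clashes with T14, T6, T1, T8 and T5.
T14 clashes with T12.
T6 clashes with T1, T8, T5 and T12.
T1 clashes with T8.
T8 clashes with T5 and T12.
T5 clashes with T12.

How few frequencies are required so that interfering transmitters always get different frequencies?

T6, T8, T5, T12 pairwise conflict, so at least 4 frequencies are needed.
4 frequencies suffice: T3=2, T14=1, T6=3, T1=4, T8=1, T5=4, T12=2. No two conflicting transmitters share a frequency.

4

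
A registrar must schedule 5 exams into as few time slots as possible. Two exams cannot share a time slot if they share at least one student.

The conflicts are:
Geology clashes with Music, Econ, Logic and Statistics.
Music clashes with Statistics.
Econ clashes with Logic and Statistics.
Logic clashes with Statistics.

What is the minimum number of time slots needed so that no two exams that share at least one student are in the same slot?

4

Geology, Econ, Logic, Statistics all conflict with each other, so at least 4 time slots are needed.
A valid assignment using 4 time slots: Geology=2, Music=3, Econ=3, Logic=4, Statistics=1. Every pair that conflicts lands in different time slots.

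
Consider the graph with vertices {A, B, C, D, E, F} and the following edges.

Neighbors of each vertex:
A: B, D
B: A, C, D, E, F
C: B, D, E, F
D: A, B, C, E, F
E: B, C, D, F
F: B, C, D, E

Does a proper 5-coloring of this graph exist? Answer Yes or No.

The chromatic number is 5. B, C, D, E, F are mutually adjacent (a clique of size 5), so at least 5 colors are needed.
5 colors suffice: color red → {D}; color blue → {B}; color green → {A, E}; color yellow → {F}; color purple → {C}.
That is already a proper 5-coloring.

Yes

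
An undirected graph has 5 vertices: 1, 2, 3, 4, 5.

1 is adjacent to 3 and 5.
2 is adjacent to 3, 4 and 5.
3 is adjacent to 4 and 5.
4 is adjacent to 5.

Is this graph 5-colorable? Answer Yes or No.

The chromatic number is 4. 2, 3, 4, 5 are pairwise adjacent (a clique of size 4), so at least 4 colors are needed.
A valid assignment using 4 colors: 1=c, 2=d, 3=a, 4=c, 5=b.
Since 5 ≥ 4, a proper 5-coloring certainly exists.

Yes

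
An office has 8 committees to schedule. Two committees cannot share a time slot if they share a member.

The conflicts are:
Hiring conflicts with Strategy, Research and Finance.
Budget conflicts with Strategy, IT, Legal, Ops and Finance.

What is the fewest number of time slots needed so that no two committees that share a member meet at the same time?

2

Budget and IT conflict, so at least 2 time slots are needed.
2 time slots suffice: time slot 1 → {Hiring, Budget}; time slot 2 → {Strategy, Research, IT, Legal, Ops, Finance}. Every pair that conflicts lands in different time slots.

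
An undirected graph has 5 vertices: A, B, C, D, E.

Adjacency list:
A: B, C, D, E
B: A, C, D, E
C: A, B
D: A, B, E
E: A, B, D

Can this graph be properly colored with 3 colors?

No

A, B, D, E are mutually adjacent (a clique of size 4), so at least 4 colors are needed.
So 3 colors are not enough.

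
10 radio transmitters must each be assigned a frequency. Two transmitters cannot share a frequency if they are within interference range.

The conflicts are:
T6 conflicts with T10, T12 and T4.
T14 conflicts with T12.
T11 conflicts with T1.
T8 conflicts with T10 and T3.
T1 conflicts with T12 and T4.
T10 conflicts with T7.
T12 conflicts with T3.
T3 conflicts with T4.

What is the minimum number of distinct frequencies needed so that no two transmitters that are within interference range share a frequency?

The cycle T8-T10-T6-T12-T3-T8 has odd length 5, so it cannot be 2-colored; at least 3 frequencies are needed.
A valid assignment using 3 frequencies: T6=2, T14=2, T11=1, T8=3, T1=2, T10=1, T7=2, T12=1, T3=2, T4=1. No two conflicting transmitters share a frequency.

3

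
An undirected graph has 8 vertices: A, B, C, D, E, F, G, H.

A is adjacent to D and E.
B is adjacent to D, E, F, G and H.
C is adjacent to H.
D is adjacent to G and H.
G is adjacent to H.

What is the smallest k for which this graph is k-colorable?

B, D, G, H are pairwise adjacent (a clique of size 4), so at least 4 colors are needed.
A valid assignment using 4 colors: A=1, B=1, C=1, D=2, E=2, F=2, G=4, H=3. No two adjacent vertices share a color.

4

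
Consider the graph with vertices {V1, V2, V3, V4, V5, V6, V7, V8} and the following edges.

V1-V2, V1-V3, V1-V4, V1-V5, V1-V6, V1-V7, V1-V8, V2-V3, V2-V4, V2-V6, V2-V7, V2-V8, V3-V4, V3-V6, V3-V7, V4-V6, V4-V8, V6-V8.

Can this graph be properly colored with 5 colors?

Yes

The chromatic number is 5. V1, V2, V4, V6, V8 are mutually adjacent (a clique of size 5), so at least 5 colors are needed.
5 colors suffice: color red → {V1}; color blue → {V2, V5}; color green → {V3, V8}; color yellow → {V4, V7}; color purple → {V6}.
That is already a proper 5-coloring.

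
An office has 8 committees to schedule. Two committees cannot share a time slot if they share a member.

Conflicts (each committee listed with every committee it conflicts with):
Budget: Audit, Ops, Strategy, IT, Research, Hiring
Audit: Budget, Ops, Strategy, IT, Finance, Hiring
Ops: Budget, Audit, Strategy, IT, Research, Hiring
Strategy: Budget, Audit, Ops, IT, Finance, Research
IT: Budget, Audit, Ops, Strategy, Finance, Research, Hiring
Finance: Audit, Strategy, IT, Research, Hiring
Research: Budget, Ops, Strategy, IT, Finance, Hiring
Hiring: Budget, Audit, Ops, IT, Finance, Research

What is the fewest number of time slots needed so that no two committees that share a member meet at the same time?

Budget, Ops, IT, Research, Hiring are mutually in conflict, so at least 5 time slots are needed.
5 time slots suffice: time slot 1 → {IT}; time slot 2 → {Strategy, Hiring}; time slot 3 → {Budget, Finance}; time slot 4 → {Ops}; time slot 5 → {Audit, Research}. Every pair that conflicts lands in different time slots.

5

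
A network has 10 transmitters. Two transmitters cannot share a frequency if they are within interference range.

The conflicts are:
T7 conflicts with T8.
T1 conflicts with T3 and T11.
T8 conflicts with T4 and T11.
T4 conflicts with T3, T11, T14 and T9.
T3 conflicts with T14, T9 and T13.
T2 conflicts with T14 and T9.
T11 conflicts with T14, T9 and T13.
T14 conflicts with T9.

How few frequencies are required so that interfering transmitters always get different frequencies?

T4, T11, T14, T9 all conflict with each other, so at least 4 frequencies are needed.
A valid assignment using 4 frequencies: T7=1, T1=2, T8=2, T4=3, T3=1, T2=1, T11=1, T14=2, T9=4, T13=2. Each listed conflict is separated.

4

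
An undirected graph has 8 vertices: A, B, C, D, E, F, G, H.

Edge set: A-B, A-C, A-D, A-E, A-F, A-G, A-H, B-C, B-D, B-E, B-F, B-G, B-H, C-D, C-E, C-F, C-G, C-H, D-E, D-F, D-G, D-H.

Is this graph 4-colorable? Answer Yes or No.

A, B, C, D, H are mutually adjacent (a clique of size 5), so at least 5 colors are needed.
So 4 colors are not enough.

No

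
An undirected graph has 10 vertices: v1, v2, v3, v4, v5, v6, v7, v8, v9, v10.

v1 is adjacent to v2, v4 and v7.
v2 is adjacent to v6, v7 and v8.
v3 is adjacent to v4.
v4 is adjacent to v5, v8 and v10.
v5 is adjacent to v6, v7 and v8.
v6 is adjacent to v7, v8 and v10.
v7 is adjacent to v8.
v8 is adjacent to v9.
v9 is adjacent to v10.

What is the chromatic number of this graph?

v2, v6, v7, v8 are mutually adjacent (a clique of size 4), so at least 4 colors are needed.
4 colors suffice: color 1 → {v1, v3, v8, v10}; color 2 → {v4, v7, v9}; color 3 → {v6}; color 4 → {v2, v5}. No two adjacent vertices share a color.

4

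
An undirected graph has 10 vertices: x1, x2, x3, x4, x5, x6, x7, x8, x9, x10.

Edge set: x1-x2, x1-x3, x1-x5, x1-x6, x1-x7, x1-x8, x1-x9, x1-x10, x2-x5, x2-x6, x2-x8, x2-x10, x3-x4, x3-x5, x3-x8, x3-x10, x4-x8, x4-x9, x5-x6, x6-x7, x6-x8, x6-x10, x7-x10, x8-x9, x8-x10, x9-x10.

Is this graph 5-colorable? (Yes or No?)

Yes

The chromatic number is 5. x1, x2, x6, x8, x10 are pairwise adjacent (a clique of size 5), so at least 5 colors are needed.
5 colors suffice: color red → {x1, x4}; color blue → {x5, x7, x8}; color green → {x10}; color yellow → {x3, x6, x9}; color purple → {x2}.
That is already a proper 5-coloring.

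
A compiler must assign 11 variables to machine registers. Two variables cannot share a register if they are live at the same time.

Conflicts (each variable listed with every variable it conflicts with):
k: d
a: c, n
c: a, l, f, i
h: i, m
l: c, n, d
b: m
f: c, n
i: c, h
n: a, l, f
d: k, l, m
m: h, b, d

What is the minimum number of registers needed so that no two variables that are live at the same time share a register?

2

b and m conflict, so at least 2 registers are needed.
Using 2 registers: k=2, a=2, c=1, h=1, l=2, b=1, f=2, i=2, n=1, d=1, m=2. No two conflicting variables share a register.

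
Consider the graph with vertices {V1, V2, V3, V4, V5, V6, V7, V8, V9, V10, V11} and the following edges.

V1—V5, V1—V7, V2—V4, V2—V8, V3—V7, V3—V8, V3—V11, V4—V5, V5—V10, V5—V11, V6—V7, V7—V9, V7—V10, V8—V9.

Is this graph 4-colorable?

The chromatic number is 3. The cycle V5-V11-V3-V7-V10-V5 has odd length 5, so it cannot be 2-colored; at least 3 colors are needed.
One proper 3-coloring: V1=B, V2=G, V3=B, V4=B, V5=R, V6=B, V7=R, V8=R, V9=B, V10=B, V11=G.
Since 4 ≥ 3, a proper 4-coloring certainly exists.

Yes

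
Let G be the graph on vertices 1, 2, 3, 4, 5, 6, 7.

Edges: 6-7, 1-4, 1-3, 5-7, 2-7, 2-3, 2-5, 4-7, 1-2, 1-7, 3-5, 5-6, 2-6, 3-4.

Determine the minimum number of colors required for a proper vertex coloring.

4

2, 5, 6, 7 form a clique, so at least 4 colors are needed.
4 colors suffice: color red → {3, 7}; color blue → {2, 4}; color green → {1, 5}; color yellow → {6}. No two adjacent vertices share a color.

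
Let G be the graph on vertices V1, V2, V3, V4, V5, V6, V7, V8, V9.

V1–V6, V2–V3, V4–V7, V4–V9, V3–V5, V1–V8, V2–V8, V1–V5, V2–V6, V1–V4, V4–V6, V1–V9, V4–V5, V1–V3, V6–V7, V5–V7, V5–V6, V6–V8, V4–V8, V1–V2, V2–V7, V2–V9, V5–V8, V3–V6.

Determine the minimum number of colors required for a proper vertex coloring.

V1, V4, V5, V6, V8 are pairwise adjacent (a clique of size 5), so at least 5 colors are needed.
5 colors suffice: color 1 → {V6, V9}; color 2 → {V1, V7}; color 3 → {V2, V5}; color 4 → {V3, V4}; color 5 → {V8}. Each edge has distinct colors on its endpoints.

5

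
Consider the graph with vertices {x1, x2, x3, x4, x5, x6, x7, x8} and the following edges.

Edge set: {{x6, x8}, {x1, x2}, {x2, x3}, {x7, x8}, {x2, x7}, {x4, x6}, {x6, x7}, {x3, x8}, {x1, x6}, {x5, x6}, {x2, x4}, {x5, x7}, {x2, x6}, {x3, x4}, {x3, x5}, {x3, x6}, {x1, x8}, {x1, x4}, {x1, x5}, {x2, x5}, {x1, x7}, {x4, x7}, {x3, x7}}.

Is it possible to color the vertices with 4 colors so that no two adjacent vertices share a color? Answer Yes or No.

No

x1, x2, x4, x6, x7 form a clique, so at least 5 colors are needed.
So 4 colors are not enough.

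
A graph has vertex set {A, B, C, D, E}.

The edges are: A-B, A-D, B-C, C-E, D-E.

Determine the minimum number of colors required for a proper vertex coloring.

3

The cycle E-C-B-A-D-E has odd length 5, so it cannot be 2-colored; at least 3 colors are needed.
3 colors suffice: A=blue, B=red, C=blue, D=green, E=red. No two adjacent vertices share a color.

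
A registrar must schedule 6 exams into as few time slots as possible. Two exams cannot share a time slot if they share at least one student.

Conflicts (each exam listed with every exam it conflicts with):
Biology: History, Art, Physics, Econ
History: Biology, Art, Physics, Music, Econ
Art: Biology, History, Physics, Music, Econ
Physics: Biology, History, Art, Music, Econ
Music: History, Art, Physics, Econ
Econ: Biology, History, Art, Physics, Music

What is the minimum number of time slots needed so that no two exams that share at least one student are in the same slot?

5

History, Art, Physics, Music, Econ are mutually in conflict, so at least 5 time slots are needed.
5 time slots suffice: time slot 1 → {Physics}; time slot 2 → {History}; time slot 3 → {Art}; time slot 4 → {Econ}; time slot 5 → {Biology, Music}. Each listed conflict is separated.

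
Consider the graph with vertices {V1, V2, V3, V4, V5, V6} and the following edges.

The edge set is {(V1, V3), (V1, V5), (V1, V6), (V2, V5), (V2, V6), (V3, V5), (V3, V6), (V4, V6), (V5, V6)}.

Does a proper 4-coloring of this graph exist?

The chromatic number is 4. V1, V3, V5, V6 are mutually adjacent (a clique of size 4), so at least 4 colors are needed.
A valid assignment using 4 colors: V1=3, V2=3, V3=4, V4=2, V5=2, V6=1.
That is already a proper 4-coloring.

Yes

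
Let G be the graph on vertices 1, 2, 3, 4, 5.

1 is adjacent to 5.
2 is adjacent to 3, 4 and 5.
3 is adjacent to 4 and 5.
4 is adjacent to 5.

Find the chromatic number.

4

2, 3, 4, 5 are mutually adjacent (a clique of size 4), so at least 4 colors are needed.
4 colors suffice: color a → {5}; color b → {1, 2}; color c → {3}; color d → {4}. Every edge joins two different colors.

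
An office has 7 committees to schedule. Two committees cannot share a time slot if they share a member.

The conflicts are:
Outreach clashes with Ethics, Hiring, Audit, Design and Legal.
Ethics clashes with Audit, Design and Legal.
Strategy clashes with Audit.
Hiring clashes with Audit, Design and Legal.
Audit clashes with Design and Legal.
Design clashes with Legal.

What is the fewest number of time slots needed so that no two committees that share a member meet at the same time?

5

Outreach, Ethics, Audit, Design, Legal are mutually in conflict, so at least 5 time slots are needed.
5 time slots suffice: time slot 1 → {Audit}; time slot 2 → {Strategy, Design}; time slot 3 → {Outreach}; time slot 4 → {Legal}; time slot 5 → {Ethics, Hiring}. Each listed conflict is separated.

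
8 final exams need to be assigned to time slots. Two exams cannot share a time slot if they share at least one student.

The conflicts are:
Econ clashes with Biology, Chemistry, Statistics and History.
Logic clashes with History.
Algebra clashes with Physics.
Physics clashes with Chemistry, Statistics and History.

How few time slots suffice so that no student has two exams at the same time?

2

Physics and Statistics conflict, so at least 2 time slots are needed.
2 time slots suffice: time slot 1 → {Econ, Logic, Physics}; time slot 2 → {Algebra, Biology, Chemistry, Statistics, History}. No two conflicting exams share a time slot.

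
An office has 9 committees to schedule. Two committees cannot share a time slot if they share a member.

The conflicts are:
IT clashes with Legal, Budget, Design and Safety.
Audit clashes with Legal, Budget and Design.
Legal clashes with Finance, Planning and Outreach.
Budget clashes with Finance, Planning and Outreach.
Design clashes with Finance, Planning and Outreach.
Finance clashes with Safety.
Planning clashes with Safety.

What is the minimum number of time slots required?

Design and Outreach conflict, so at least 2 time slots are needed.
A valid assignment using 2 time slots: IT=2, Audit=2, Legal=1, Budget=1, Design=1, Finance=2, Planning=2, Safety=1, Outreach=2. Each listed conflict is separated.

2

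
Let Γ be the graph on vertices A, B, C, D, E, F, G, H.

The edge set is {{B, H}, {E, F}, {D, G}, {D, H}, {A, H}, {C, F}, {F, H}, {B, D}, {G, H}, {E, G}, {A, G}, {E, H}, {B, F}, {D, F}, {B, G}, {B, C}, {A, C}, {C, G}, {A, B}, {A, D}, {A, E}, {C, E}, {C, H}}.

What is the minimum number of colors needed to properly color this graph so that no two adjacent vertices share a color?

A, C, E, G, H are pairwise adjacent (a clique of size 5), so at least 5 colors are needed.
5 colors suffice: A=purple, B=blue, C=yellow, D=yellow, E=blue, F=green, G=green, H=red. Every edge joins two different colors.

5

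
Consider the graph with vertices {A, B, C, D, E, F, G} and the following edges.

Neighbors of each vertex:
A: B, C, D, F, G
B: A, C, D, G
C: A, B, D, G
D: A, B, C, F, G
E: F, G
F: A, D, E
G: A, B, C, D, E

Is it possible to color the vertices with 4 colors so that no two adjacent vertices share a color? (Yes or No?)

A, B, C, D, G form a clique, so at least 5 colors are needed.
So 4 colors are not enough.

No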